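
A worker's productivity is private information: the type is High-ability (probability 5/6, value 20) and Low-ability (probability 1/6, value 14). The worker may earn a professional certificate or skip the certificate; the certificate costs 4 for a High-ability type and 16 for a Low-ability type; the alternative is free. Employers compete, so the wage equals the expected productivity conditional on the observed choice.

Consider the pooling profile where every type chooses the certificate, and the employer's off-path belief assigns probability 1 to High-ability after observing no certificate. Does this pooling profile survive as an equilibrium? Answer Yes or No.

On path, the employer holds the prior and pays 5/6·20 + 1/6·14 = 19. Off path (no certificate), believing High-ability, it pays 20.
High-ability: the certificate nets 19 − 4 = 15; no certificate nets 20. High-ability would deviate.
Low-ability: the certificate nets 19 − 16 = 3; no certificate nets 20. Low-ability would deviate.
A type deviates, so pooling fails.

No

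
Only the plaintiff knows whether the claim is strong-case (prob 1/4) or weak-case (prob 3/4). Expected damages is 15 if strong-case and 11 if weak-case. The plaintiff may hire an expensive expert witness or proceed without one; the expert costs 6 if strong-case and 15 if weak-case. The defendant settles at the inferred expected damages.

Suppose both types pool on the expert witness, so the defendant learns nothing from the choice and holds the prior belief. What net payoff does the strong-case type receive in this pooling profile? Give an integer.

Pooled settlement = 1/4·15 + 3/4·11 = 12.
strong-case pays cost 6 for the expert witness, so net payoff = 12 − 6 = 6.

6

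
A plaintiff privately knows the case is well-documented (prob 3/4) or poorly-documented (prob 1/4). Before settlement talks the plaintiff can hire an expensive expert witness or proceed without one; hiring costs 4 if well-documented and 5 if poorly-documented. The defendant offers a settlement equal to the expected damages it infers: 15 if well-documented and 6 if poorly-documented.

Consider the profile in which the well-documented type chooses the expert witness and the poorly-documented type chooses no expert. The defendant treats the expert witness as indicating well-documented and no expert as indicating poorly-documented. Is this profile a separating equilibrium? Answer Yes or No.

No

Under these beliefs, the expert witness earns settlement 15 and no expert earns settlement 6.
well-documented: the expert witness nets 15 − 4 = 11; no expert nets 6. well-documented prefers the expert witness.
poorly-documented: the expert witness nets 15 − 5 = 10; no expert nets 6. poorly-documented would deviate to the expert witness.
poorly-documented has a profitable deviation, so the profile is not an equilibrium.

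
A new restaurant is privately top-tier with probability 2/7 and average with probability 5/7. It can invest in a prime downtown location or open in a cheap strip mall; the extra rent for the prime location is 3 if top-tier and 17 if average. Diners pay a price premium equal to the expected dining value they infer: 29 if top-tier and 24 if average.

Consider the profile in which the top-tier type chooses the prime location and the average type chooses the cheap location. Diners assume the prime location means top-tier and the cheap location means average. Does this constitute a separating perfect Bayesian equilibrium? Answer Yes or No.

Yes

Under these beliefs, the prime location earns price premium 29 and the cheap location earns price premium 24.
top-tier: the prime location nets 29 − 3 = 26; the cheap location nets 24. top-tier prefers the prime location.
average: the prime location nets 29 − 17 = 12; the cheap location nets 24. average prefers the cheap location.
Neither type deviates, so the separating profile is an equilibrium.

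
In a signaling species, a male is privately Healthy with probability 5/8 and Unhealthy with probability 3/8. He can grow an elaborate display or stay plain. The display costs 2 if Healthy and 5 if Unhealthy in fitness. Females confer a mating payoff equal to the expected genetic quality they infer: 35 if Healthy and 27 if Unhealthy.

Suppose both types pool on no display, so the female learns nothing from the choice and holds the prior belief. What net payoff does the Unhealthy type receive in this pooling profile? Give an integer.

32

Pooled mating payoff = 5/8·35 + 3/8·27 = 32.
Unhealthy pays no cost for no display, so net payoff = 32.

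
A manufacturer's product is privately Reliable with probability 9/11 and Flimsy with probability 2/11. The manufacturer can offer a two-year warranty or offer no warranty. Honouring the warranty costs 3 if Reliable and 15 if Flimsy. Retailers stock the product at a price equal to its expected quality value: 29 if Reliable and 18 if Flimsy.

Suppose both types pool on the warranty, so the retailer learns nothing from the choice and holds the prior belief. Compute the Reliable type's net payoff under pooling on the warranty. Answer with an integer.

Pooled price = 9/11·29 + 2/11·18 = 27.
Reliable pays cost 3 for the warranty, so net payoff = 27 − 3 = 24.

24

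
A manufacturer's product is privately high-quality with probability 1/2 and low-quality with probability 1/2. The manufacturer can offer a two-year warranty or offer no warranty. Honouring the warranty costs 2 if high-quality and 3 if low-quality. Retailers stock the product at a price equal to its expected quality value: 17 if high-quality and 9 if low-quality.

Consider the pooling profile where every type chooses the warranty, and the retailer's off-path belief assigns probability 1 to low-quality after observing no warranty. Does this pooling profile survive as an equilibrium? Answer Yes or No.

Yes

On path, the retailer holds the prior and pays 1/2·17 + 1/2·9 = 13. Off path (no warranty), believing low-quality, it pays 9.
high-quality: the warranty nets 13 − 2 = 11; no warranty nets 9. high-quality stays.
low-quality: the warranty nets 13 − 3 = 10; no warranty nets 9. low-quality stays.
No type deviates, so pooling is sustained.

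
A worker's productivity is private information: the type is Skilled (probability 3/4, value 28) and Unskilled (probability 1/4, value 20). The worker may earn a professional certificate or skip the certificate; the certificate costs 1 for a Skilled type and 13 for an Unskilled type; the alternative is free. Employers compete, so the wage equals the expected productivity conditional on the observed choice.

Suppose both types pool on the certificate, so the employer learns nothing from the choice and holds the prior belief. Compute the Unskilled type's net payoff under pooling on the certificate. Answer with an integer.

Pooled wage = 3/4·28 + 1/4·20 = 26.
Unskilled pays cost 13 for the certificate, so net payoff = 26 − 13 = 13.

13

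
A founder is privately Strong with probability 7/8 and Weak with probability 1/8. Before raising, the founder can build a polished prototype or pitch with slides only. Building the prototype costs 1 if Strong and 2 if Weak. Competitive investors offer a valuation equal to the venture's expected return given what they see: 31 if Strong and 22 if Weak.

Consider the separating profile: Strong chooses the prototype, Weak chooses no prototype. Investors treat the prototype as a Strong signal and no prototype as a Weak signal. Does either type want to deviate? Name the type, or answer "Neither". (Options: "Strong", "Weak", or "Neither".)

The prototype pays 31; no prototype pays 22.
Strong: assigned the prototype, nets 31 − 1 = 30; deviating to no prototype nets 22.
Weak: assigned no prototype, nets 22; deviating to the prototype nets 31 − 2 = 29.
The Weak type gains 7 by deviating.

Weak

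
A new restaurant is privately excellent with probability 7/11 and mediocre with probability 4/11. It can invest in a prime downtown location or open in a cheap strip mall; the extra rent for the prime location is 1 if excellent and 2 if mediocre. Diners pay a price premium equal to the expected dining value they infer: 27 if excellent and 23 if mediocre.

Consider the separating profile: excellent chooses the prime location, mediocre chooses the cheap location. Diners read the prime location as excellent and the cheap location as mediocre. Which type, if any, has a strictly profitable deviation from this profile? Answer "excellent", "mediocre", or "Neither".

The prime location pays 27; the cheap location pays 23.
excellent: assigned the prime location, nets 27 − 1 = 26; deviating to the cheap location nets 23.
mediocre: assigned the cheap location, nets 23; deviating to the prime location nets 27 − 2 = 25.
The mediocre type gains 2 by deviating.

mediocre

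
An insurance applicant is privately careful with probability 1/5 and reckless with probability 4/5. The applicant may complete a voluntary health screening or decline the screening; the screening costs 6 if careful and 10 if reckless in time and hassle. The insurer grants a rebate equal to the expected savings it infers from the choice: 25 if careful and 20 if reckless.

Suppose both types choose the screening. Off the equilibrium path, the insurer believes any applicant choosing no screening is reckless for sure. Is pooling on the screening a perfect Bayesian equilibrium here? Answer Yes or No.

On path, the insurer holds the prior and pays 1/5·25 + 4/5·20 = 21. Off path (no screening), believing reckless, it pays 20.
careful: the screening nets 21 − 6 = 15; no screening nets 20. careful would deviate.
reckless: the screening nets 21 − 10 = 11; no screening nets 20. reckless would deviate.
A type deviates, so pooling fails.

No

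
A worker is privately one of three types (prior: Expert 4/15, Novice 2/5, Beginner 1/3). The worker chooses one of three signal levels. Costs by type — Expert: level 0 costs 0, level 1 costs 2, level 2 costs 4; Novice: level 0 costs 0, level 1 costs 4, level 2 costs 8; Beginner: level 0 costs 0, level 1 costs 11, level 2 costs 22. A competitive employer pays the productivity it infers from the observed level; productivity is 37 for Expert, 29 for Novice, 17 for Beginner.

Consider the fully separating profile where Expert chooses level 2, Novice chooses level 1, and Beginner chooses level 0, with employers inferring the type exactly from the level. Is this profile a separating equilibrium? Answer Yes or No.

Separating wages: level 2 → 37, level 1 → 29, level 0 → 17.
Expert (assigned level 2): level 0: 17 − 0 = 17; level 1: 29 − 2 = 27; level 2: 37 − 4 = 33. Expert stays.
Novice (assigned level 1): level 0: 17 − 0 = 17; level 1: 29 − 4 = 25; level 2: 37 − 8 = 29. Novice prefers level 2.
Beginner (assigned level 0): level 0: 17 − 0 = 17; level 1: 29 − 11 = 18; level 2: 37 − 22 = 15. Beginner prefers level 1.
At least one type deviates; the separating profile fails.

No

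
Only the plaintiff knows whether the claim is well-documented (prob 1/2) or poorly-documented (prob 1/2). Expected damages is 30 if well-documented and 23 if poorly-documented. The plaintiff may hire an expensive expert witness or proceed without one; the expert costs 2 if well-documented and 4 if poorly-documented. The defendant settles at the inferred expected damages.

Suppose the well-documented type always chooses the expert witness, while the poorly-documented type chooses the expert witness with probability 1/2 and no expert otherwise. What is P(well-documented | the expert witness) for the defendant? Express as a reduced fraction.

2/3

P(the expert witness) = (1/2)·1 + (1/2)·(1/2) = 3/4.
By Bayes' rule, P(well-documented | the expert witness) = (1/2) / (3/4) = 2/3.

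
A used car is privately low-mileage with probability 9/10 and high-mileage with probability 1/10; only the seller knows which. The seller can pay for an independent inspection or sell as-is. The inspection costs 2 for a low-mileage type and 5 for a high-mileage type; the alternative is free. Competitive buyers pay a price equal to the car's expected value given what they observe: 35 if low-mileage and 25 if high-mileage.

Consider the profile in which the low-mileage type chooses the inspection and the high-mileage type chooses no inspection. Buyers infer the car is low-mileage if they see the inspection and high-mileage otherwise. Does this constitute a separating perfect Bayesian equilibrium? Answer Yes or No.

Under these beliefs, the inspection earns price 35 and no inspection earns price 25.
low-mileage: the inspection nets 35 − 2 = 33; no inspection nets 25. low-mileage prefers the inspection.
high-mileage: the inspection nets 35 − 5 = 30; no inspection nets 25. high-mileage would deviate to the inspection.
high-mileage has a profitable deviation, so the profile is not an equilibrium.

No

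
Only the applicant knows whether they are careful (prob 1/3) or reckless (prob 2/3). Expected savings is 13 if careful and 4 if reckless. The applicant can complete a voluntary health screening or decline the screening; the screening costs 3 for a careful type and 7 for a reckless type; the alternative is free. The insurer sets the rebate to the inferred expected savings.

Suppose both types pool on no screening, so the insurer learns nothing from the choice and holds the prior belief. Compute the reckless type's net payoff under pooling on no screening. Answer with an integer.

Pooled rebate = 1/3·13 + 2/3·4 = 7.
reckless pays no cost for no screening, so net payoff = 7.

7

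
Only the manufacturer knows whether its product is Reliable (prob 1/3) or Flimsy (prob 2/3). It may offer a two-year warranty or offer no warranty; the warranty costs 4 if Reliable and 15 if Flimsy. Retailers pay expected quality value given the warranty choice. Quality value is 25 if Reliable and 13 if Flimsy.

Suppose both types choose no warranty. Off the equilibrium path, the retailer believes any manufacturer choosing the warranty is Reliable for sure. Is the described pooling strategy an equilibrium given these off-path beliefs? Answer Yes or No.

No

On path, the retailer holds the prior and pays 1/3·25 + 2/3·13 = 17. Off path (the warranty), believing Reliable, it pays 25.
Reliable: no warranty nets 17; the warranty nets 25 − 4 = 21. Reliable would deviate.
Flimsy: no warranty nets 17; the warranty nets 25 − 15 = 10. Flimsy stays.
A type deviates, so pooling fails.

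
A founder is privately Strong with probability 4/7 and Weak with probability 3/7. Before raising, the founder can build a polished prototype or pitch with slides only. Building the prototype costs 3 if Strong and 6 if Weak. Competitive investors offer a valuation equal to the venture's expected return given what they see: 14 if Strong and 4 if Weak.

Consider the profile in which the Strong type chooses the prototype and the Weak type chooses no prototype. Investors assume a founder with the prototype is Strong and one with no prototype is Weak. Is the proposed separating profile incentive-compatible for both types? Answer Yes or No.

No

Under these beliefs, the prototype earns valuation 14 and no prototype earns valuation 4.
Strong: the prototype nets 14 − 3 = 11; no prototype nets 4. Strong prefers the prototype.
Weak: the prototype nets 14 − 6 = 8; no prototype nets 4. Weak would deviate to the prototype.
Weak has a profitable deviation, so the profile is not an equilibrium.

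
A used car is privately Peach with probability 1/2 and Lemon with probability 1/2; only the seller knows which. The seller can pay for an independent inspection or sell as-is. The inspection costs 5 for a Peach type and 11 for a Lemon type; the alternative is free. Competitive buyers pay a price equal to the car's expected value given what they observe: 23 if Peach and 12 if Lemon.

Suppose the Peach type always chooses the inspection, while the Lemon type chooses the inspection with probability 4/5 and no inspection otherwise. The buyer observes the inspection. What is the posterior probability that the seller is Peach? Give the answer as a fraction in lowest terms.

P(the inspection) = (1/2)·1 + (1/2)·(4/5) = 9/10.
By Bayes' rule, P(Peach | the inspection) = (1/2) / (9/10) = 5/9.

5/9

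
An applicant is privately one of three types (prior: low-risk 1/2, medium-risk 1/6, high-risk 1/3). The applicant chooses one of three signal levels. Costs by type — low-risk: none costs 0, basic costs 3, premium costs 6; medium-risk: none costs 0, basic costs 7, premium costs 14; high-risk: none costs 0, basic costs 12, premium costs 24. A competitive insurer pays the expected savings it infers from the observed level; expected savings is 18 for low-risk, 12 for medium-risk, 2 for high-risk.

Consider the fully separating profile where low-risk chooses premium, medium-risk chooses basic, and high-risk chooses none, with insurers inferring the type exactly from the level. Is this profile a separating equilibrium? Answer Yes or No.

Separating rebates: premium → 18, basic → 12, none → 2.
low-risk (assigned premium): none: 2 − 0 = 2; basic: 12 − 3 = 9; premium: 18 − 6 = 12. low-risk stays.
medium-risk (assigned basic): none: 2 − 0 = 2; basic: 12 − 7 = 5; premium: 18 − 14 = 4. medium-risk stays.
high-risk (assigned none): none: 2 − 0 = 2; basic: 12 − 12 = 0; premium: 18 − 24 = -6. high-risk stays.
Every type prefers its assigned level; separation holds.

Yes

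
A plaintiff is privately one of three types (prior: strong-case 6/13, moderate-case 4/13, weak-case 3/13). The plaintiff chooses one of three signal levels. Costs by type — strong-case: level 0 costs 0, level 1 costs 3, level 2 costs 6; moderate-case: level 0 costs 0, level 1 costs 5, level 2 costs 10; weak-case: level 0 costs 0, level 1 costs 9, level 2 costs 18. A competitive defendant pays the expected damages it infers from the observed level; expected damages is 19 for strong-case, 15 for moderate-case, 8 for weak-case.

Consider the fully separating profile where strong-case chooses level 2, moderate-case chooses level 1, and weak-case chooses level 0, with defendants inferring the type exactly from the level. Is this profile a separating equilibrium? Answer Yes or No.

Separating settlements: level 2 → 19, level 1 → 15, level 0 → 8.
strong-case (assigned level 2): level 0: 8 − 0 = 8; level 1: 15 − 3 = 12; level 2: 19 − 6 = 13. strong-case stays.
moderate-case (assigned level 1): level 0: 8 − 0 = 8; level 1: 15 − 5 = 10; level 2: 19 − 10 = 9. moderate-case stays.
weak-case (assigned level 0): level 0: 8 − 0 = 8; level 1: 15 − 9 = 6; level 2: 19 − 18 = 1. weak-case stays.
Every type prefers its assigned level; separation holds.

Yes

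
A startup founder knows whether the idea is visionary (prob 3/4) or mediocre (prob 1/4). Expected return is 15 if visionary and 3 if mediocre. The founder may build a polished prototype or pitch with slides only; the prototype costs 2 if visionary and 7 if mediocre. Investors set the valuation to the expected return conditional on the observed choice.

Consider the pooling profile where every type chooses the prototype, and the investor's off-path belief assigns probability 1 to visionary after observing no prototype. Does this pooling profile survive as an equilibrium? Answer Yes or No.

On path, the investor holds the prior and pays 3/4·15 + 1/4·3 = 12. Off path (no prototype), believing visionary, it pays 15.
visionary: the prototype nets 12 − 2 = 10; no prototype nets 15. visionary would deviate.
mediocre: the prototype nets 12 − 7 = 5; no prototype nets 15. mediocre would deviate.
A type deviates, so pooling fails.

No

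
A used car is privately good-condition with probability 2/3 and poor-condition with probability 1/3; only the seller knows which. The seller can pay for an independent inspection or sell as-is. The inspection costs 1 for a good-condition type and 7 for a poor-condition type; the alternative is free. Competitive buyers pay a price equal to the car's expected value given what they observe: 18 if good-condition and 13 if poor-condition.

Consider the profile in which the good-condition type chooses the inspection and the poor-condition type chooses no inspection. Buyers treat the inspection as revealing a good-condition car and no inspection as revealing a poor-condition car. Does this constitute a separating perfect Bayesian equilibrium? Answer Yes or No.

Yes

Under these beliefs, the inspection earns price 18 and no inspection earns price 13.
good-condition: the inspection nets 18 − 1 = 17; no inspection nets 13. good-condition prefers the inspection.
poor-condition: the inspection nets 18 − 7 = 11; no inspection nets 13. poor-condition prefers no inspection.
Neither type deviates, so the separating profile is an equilibrium.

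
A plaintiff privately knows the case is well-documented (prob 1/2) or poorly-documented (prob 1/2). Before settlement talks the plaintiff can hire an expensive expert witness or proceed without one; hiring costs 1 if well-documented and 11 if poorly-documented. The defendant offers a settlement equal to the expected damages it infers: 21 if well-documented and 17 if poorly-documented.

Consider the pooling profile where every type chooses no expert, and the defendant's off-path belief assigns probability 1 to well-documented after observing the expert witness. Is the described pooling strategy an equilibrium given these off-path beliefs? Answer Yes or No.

On path, the defendant holds the prior and pays 1/2·21 + 1/2·17 = 19. Off path (the expert witness), believing well-documented, it pays 21.
well-documented: no expert nets 19; the expert witness nets 21 − 1 = 20. well-documented would deviate.
poorly-documented: no expert nets 19; the expert witness nets 21 − 11 = 10. poorly-documented stays.
A type deviates, so pooling fails.

No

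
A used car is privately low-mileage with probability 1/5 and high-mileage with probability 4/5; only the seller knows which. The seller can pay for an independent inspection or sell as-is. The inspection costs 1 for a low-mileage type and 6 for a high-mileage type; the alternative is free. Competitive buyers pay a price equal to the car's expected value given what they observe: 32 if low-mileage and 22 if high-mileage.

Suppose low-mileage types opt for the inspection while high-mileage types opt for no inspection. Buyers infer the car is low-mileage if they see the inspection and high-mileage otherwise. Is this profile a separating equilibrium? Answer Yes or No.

No

Under these beliefs, the inspection earns price 32 and no inspection earns price 22.
low-mileage: the inspection nets 32 − 1 = 31; no inspection nets 22. low-mileage prefers the inspection.
high-mileage: the inspection nets 32 − 6 = 26; no inspection nets 22. high-mileage would deviate to the inspection.
high-mileage has a profitable deviation, so the profile is not an equilibrium.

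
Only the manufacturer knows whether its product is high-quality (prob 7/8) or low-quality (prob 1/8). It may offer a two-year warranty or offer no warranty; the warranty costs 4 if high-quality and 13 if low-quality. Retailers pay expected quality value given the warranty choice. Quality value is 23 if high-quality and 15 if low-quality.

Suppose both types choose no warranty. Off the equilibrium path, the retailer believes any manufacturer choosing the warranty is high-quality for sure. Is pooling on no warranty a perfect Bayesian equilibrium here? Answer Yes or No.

Yes

On path, the retailer holds the prior and pays 7/8·23 + 1/8·15 = 22. Off path (the warranty), believing high-quality, it pays 23.
high-quality: no warranty nets 22; the warranty nets 23 − 4 = 19. high-quality stays.
low-quality: no warranty nets 22; the warranty nets 23 − 13 = 10. low-quality stays.
No type deviates, so pooling is sustained.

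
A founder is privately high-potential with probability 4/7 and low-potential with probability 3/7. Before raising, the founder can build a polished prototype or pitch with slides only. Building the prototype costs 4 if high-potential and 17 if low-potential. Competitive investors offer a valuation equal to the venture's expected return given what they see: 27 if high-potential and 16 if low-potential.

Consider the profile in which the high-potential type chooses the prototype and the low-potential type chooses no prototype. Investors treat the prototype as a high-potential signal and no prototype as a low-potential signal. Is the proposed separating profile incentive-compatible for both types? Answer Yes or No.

Yes

Under these beliefs, the prototype earns valuation 27 and no prototype earns valuation 16.
high-potential: the prototype nets 27 − 4 = 23; no prototype nets 16. high-potential prefers the prototype.
low-potential: the prototype nets 27 − 17 = 10; no prototype nets 16. low-potential prefers no prototype.
Neither type deviates, so the separating profile is an equilibrium.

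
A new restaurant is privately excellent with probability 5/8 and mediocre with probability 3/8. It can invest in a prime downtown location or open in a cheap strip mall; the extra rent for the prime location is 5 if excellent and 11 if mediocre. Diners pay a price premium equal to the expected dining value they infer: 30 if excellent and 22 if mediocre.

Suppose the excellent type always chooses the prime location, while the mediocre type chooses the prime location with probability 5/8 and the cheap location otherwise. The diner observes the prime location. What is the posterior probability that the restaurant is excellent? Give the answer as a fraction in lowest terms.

P(the prime location) = (5/8)·1 + (3/8)·(5/8) = 55/64.
By Bayes' rule, P(excellent | the prime location) = (5/8) / (55/64) = 8/11.

8/11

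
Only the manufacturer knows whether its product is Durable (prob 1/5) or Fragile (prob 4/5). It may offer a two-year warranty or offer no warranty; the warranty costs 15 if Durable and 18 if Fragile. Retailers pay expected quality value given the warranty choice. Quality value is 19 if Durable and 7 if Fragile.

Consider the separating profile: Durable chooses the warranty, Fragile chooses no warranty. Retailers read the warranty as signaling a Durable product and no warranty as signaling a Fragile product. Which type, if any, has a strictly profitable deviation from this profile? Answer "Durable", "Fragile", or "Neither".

Durable

The warranty pays 19; no warranty pays 7.
Durable: assigned the warranty, nets 19 − 15 = 4; deviating to no warranty nets 7.
Fragile: assigned no warranty, nets 7; deviating to the warranty nets 19 − 18 = 1.
The Durable type gains 3 by deviating.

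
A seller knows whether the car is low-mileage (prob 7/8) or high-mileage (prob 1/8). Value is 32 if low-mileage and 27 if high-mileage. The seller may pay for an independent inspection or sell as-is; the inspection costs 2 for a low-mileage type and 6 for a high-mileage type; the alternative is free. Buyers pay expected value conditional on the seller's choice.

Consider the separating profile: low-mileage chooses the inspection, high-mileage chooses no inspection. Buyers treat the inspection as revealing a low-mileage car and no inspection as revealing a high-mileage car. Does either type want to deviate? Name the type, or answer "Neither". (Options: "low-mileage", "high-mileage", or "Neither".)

The inspection pays 32; no inspection pays 27.
low-mileage: assigned the inspection, nets 32 − 2 = 30; deviating to no inspection nets 27.
high-mileage: assigned no inspection, nets 27; deviating to the inspection nets 32 − 6 = 26.
Both types strictly prefer their assigned action; no profitable deviation.

Neither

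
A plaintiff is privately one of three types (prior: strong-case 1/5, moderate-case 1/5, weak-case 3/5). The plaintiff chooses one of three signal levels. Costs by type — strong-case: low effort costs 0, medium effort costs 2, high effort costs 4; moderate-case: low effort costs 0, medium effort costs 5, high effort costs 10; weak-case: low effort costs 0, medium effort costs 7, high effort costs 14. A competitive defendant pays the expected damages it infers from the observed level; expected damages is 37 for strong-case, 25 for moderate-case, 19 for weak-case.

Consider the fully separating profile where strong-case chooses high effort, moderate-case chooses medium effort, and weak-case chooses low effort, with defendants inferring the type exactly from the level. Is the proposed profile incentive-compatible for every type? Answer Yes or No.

No

Separating settlements: high effort → 37, medium effort → 25, low effort → 19.
strong-case (assigned high effort): low effort: 19 − 0 = 19; medium effort: 25 − 2 = 23; high effort: 37 − 4 = 33. strong-case stays.
moderate-case (assigned medium effort): low effort: 19 − 0 = 19; medium effort: 25 − 5 = 20; high effort: 37 − 10 = 27. moderate-case prefers high effort.
weak-case (assigned low effort): low effort: 19 − 0 = 19; medium effort: 25 − 7 = 18; high effort: 37 − 14 = 23. weak-case prefers high effort.
At least one type deviates; the separating profile fails.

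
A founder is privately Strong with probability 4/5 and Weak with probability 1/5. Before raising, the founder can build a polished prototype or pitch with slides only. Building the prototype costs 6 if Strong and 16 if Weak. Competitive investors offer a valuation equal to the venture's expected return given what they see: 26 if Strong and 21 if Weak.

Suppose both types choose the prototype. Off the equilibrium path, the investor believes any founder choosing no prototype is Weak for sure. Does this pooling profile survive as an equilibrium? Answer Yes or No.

On path, the investor holds the prior and pays 4/5·26 + 1/5·21 = 25. Off path (no prototype), believing Weak, it pays 21.
Strong: the prototype nets 25 − 6 = 19; no prototype nets 21. Strong would deviate.
Weak: the prototype nets 25 − 16 = 9; no prototype nets 21. Weak would deviate.
A type deviates, so pooling fails.

No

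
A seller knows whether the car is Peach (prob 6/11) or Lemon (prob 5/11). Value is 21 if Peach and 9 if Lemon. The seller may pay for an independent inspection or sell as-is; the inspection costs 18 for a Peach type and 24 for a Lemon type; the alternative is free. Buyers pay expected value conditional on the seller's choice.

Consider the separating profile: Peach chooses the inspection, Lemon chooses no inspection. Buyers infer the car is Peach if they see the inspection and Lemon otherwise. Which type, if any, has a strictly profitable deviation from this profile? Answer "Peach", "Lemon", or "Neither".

The inspection pays 21; no inspection pays 9.
Peach: assigned the inspection, nets 21 − 18 = 3; deviating to no inspection nets 9.
Lemon: assigned no inspection, nets 9; deviating to the inspection nets 21 − 24 = -3.
The Peach type gains 6 by deviating.

Peach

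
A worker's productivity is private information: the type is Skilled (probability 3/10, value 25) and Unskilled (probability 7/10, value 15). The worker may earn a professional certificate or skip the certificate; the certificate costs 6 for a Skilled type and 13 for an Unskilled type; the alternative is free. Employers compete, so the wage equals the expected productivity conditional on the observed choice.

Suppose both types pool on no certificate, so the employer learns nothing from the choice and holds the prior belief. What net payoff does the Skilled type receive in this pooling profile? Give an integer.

18

Pooled wage = 3/10·25 + 7/10·15 = 18.
Skilled pays no cost for no certificate, so net payoff = 18.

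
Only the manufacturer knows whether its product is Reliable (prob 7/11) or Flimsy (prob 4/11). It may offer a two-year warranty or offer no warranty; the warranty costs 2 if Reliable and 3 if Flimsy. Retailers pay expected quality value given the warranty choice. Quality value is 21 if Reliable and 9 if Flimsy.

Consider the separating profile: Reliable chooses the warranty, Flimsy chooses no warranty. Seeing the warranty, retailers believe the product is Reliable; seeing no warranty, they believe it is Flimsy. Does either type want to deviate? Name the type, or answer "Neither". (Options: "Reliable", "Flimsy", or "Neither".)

The warranty pays 21; no warranty pays 9.
Reliable: assigned the warranty, nets 21 − 2 = 19; deviating to no warranty nets 9.
Flimsy: assigned no warranty, nets 9; deviating to the warranty nets 21 − 3 = 18.
The Flimsy type gains 9 by deviating.

Flimsy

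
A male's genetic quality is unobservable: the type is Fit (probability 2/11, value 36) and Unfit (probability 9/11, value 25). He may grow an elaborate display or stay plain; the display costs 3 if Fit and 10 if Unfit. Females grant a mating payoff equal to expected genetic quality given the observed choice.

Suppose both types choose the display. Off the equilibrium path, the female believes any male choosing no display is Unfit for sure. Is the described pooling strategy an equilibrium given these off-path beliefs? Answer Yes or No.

On path, the female holds the prior and pays 2/11·36 + 9/11·25 = 27. Off path (no display), believing Unfit, it pays 25.
Fit: the display nets 27 − 3 = 24; no display nets 25. Fit would deviate.
Unfit: the display nets 27 − 10 = 17; no display nets 25. Unfit would deviate.
A type deviates, so pooling fails.

No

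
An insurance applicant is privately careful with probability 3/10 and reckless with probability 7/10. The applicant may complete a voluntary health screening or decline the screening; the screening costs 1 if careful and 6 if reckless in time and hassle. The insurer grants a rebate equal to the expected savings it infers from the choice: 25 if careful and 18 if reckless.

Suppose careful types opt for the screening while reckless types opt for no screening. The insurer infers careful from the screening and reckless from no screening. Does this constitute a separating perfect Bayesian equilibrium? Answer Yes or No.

No

Under these beliefs, the screening earns rebate 25 and no screening earns rebate 18.
careful: the screening nets 25 − 1 = 24; no screening nets 18. careful prefers the screening.
reckless: the screening nets 25 − 6 = 19; no screening nets 18. reckless would deviate to the screening.
reckless has a profitable deviation, so the profile is not an equilibrium.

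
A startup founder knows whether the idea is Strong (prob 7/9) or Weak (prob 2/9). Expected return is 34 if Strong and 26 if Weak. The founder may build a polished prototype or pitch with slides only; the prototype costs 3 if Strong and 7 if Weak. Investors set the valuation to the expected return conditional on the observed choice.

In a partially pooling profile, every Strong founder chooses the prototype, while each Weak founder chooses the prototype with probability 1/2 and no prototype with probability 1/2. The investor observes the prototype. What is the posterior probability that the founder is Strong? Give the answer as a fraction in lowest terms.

7/8

P(the prototype) = (7/9)·1 + (2/9)·(1/2) = 8/9.
By Bayes' rule, P(Strong | the prototype) = (7/9) / (8/9) = 7/8.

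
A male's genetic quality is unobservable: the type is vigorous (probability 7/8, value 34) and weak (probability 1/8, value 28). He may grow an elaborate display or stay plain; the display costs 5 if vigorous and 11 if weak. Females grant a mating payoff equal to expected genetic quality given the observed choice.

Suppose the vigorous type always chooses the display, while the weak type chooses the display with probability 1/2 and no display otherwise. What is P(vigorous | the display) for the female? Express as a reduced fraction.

P(the display) = (7/8)·1 + (1/8)·(1/2) = 15/16.
By Bayes' rule, P(vigorous | the display) = (7/8) / (15/16) = 14/15.

14/15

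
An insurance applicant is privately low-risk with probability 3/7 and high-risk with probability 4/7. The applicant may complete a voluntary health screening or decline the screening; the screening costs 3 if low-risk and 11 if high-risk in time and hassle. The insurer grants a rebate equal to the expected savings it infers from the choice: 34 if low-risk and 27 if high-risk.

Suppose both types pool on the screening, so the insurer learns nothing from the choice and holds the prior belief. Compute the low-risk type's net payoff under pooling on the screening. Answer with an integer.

Pooled rebate = 3/7·34 + 4/7·27 = 30.
low-risk pays cost 3 for the screening, so net payoff = 30 − 3 = 27.

27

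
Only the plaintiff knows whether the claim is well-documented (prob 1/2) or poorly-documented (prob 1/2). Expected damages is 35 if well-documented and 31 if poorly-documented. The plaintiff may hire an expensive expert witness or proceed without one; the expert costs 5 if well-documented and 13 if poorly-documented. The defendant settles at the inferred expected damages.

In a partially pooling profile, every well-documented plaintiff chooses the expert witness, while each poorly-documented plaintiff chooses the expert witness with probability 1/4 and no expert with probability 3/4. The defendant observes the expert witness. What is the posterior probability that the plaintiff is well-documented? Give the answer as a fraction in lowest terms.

P(the expert witness) = (1/2)·1 + (1/2)·(1/4) = 5/8.
By Bayes' rule, P(well-documented | the expert witness) = (1/2) / (5/8) = 4/5.

4/5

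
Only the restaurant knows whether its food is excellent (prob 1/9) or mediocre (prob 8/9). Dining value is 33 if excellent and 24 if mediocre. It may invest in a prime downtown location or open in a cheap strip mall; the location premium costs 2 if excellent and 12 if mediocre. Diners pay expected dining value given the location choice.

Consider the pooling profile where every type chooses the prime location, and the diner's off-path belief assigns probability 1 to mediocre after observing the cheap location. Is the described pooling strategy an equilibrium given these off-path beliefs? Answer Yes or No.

On path, the diner holds the prior and pays 1/9·33 + 8/9·24 = 25. Off path (the cheap location), believing mediocre, it pays 24.
excellent: the prime location nets 25 − 2 = 23; the cheap location nets 24. excellent would deviate.
mediocre: the prime location nets 25 − 12 = 13; the cheap location nets 24. mediocre would deviate.
A type deviates, so pooling fails.

No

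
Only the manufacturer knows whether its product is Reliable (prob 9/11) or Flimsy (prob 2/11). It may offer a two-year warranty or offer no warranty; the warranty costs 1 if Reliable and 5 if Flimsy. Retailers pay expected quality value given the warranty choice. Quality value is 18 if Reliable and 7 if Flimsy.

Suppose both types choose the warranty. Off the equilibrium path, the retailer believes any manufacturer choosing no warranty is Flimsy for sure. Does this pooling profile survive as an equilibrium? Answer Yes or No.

Yes

On path, the retailer holds the prior and pays 9/11·18 + 2/11·7 = 16. Off path (no warranty), believing Flimsy, it pays 7.
Reliable: the warranty nets 16 − 1 = 15; no warranty nets 7. Reliable stays.
Flimsy: the warranty nets 16 − 5 = 11; no warranty nets 7. Flimsy stays.
No type deviates, so pooling is sustained.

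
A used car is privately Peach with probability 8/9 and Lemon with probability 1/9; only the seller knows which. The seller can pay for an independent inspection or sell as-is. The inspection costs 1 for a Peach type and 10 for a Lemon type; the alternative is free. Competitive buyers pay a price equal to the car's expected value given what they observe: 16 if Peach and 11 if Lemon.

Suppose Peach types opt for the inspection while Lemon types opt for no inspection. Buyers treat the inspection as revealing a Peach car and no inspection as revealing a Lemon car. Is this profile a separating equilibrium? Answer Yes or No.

Yes

Under these beliefs, the inspection earns price 16 and no inspection earns price 11.
Peach: the inspection nets 16 − 1 = 15; no inspection nets 11. Peach prefers the inspection.
Lemon: the inspection nets 16 − 10 = 6; no inspection nets 11. Lemon prefers no inspection.
Neither type deviates, so the separating profile is an equilibrium.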